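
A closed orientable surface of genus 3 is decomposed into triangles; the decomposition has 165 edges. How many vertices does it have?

51

χ = 2 − 2·3 = -4, and every face is a triangle so 3F = 2E.
F = 2E/3 = 110. Then V = -4 + E − F = -4 + 165 − 110 = 51.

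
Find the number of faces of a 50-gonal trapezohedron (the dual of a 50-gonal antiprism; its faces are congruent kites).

The n-trapezohedron (dual of the n-antiprism) has V = 2·50 + 2 = 102, E = 4·50 = 200, F = 2·50 = 100.
Check: V − E + F = 102 − 200 + 100 = 2.

100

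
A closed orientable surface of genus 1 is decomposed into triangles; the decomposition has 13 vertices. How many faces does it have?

χ = 2 − 2·1 = 0, and every face is a triangle so 3F = 2E.
V − E + F = 0 with E = 3F/2 gives 13 − (3/2 − 1)·F = 0, so F = 26 and E = 39.

26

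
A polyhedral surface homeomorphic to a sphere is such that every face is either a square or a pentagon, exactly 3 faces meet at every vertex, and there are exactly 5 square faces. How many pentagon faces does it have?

Let x be the number of pentagons; then F = 5 + x.
Edge–face incidences: 2E = 4·5 + 5·x = 20 + 5x.
Every vertex has degree 3, so 3V = 2E.
Euler: V − E + F = 2 ⇒ (2E)/3 − E + (5 + x) = 2.
Multiply by 6: 2·(2E) − 3·(2E) + 6·(5 + x) = 12, i.e. 30 + 6x − (20 + 5x) = 12.
Collecting terms: x + 10 = 12, so x = 2.
Then 2E = 20 + 5·2 = 30, so E = 15, V = 2E/3 = 10, F = 5 + 2 = 7.

2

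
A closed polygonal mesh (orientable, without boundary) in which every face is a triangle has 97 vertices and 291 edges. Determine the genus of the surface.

1

Every face is a triangle and each edge borders two faces, so 3F = 2·291, giving F = 194.
χ = V − E + F = 97 − 291 + 194 = 0.
For a closed orientable surface χ = 2 − 2g, so g = (2 − (0))/2 = 1.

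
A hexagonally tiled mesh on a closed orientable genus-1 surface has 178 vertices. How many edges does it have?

χ = 2 − 2·1 = 0, and every face is a hexagon so 6F = 2E.
V − E + F = 0 with E = 6F/2 gives 178 − (6/2 − 1)·F = 0, so F = 89 and E = 267.

267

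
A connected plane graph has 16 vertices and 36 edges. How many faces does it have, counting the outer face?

Euler's formula for a connected plane graph: V − E + F = 2, so F = 2 − 16 + 36 = 22.

22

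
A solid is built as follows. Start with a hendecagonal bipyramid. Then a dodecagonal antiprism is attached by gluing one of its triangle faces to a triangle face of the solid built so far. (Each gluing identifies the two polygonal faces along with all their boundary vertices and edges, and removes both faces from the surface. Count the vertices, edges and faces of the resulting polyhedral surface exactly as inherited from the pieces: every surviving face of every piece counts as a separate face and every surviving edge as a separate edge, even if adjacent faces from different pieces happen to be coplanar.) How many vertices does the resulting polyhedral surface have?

34

A hendecagonal bipyramid: V=13, E=33, F=22.
Attach a dodecagonal antiprism (V=24, E=48, F=26) along a 3-gon: merge 3 vertices and 3 edges, delete both glued faces → V=34, E=78, F=46.
Check: V − E + F = 34 − 78 + 46 = 2.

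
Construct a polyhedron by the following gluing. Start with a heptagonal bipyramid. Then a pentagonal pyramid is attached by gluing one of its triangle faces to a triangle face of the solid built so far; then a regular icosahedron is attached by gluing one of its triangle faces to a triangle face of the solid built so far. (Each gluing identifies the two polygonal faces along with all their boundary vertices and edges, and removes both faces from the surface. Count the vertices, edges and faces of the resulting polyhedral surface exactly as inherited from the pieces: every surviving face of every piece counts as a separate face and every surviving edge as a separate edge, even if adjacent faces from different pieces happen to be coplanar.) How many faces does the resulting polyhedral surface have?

A heptagonal bipyramid: V=9, E=21, F=14.
Attach a pentagonal pyramid (V=6, E=10, F=6) along a 3-gon: merge 3 vertices and 3 edges, delete both glued faces → V=12, E=28, F=18.
Attach a regular icosahedron (V=12, E=30, F=20) along a 3-gon: merge 3 vertices and 3 edges, delete both glued faces → V=21, E=55, F=36.
Check: V − E + F = 21 − 55 + 36 = 2.

36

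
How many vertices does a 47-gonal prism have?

A prism on an n-gon has two n-gon bases and n rectangular sides: V = 2·47 = 94, E = 3·47 = 141, F = 47 + 2 = 49.

94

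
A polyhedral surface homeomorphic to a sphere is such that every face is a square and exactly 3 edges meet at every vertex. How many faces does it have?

6

Each face has 4 edges and each edge borders two faces, so 2E = 4F.
Each vertex has degree 3, so 3V = 2E and hence V = 4F/3.
Euler: V − E + F = 2 ⇒ (4F/3) − (4F/2) + F = 2.
Multiply by 6: (8 − 12 + 6)F = 12, i.e. 2F = 12.
So F = 6, E = 4·6/2 = 12, V = 4·6/3 = 8.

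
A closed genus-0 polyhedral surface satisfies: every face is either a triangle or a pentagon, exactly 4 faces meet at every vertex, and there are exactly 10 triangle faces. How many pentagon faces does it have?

Let x be the number of pentagons; then F = 10 + x.
Edge–face incidences: 2E = 3·10 + 5·x = 30 + 5x.
Every vertex has degree 4, so 4V = 2E.
Euler: V − E + F = 2 ⇒ (2E)/4 − E + (10 + x) = 2.
Multiply by 8: 2·(2E) − 4·(2E) + 8·(10 + x) = 16, i.e. 80 + 8x − 2·(30 + 5x) = 16.
Collecting terms: −2x + 20 = 16, so −2x = −4, so x = 2.
Then 2E = 30 + 5·2 = 40, so E = 20, V = 2E/4 = 10, F = 10 + 2 = 12.

2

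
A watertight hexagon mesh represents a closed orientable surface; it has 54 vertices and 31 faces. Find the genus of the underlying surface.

Every face is a hexagon, so 2E = 6·31 = 186, giving E = 93.
χ = V − E + F = 54 − 93 + 31 = -8.
For a closed orientable surface χ = 2 − 2g, so g = (2 − (-8))/2 = 5.

5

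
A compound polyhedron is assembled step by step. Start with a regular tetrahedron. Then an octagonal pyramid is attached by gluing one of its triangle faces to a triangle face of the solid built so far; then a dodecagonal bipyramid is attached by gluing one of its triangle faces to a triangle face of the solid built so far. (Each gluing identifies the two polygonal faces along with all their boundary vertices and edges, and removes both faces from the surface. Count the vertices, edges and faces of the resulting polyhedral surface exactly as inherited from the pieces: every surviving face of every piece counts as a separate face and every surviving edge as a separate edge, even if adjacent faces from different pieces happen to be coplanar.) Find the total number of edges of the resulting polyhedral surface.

52

A regular tetrahedron: V=4, E=6, F=4.
Attach an octagonal pyramid (V=9, E=16, F=9) along a 3-gon: merge 3 vertices and 3 edges, delete both glued faces → V=10, E=19, F=11.
Attach a dodecagonal bipyramid (V=14, E=36, F=24) along a 3-gon: merge 3 vertices and 3 edges, delete both glued faces → V=21, E=52, F=33.
Check: V − E + F = 21 − 52 + 33 = 2.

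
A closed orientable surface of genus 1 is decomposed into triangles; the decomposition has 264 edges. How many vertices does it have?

χ = 2 − 2·1 = 0, and every face is a triangle so 3F = 2E.
F = 2E/3 = 176. Then V = 0 + E − F = 0 + 264 − 176 = 88.

88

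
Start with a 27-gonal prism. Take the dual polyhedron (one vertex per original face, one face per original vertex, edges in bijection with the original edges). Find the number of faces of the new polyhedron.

The base solid has V = 54, E = 81, F = 29.
The dual swaps V and F and preserves E: V′ = F = 29, E′ = E = 81, F′ = V = 54.

54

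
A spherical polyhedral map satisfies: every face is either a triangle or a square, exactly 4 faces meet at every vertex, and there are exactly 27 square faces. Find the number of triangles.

Let x be the number of triangles; then F = 27 + x.
Edge–face incidences: 2E = 4·27 + 3·x = 108 + 3x.
Every vertex has degree 4, so 4V = 2E.
Euler: V − E + F = 2 ⇒ (2E)/4 − E + (27 + x) = 2.
Multiply by 8: 2·(2E) − 4·(2E) + 8·(27 + x) = 16, i.e. 216 + 8x − 2·(108 + 3x) = 16.
Collecting terms: 2x = 16, so x = 8.
Then 2E = 108 + 3·8 = 132, so E = 66, V = 2E/4 = 33, F = 27 + 8 = 35.

8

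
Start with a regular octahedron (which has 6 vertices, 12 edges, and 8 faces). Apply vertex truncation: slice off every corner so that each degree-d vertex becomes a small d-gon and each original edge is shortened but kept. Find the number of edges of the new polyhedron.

Truncation replaces each original edge-end by a new vertex, so V′ = 2E = 24.
Each original edge survives, and each old vertex of degree d contributes d new edges; summing degrees gives Σd = 2E, so E′ = E + 2E = 3E = 36.
Each original face survives and each original vertex becomes one new face: F′ = F + V = 14.

36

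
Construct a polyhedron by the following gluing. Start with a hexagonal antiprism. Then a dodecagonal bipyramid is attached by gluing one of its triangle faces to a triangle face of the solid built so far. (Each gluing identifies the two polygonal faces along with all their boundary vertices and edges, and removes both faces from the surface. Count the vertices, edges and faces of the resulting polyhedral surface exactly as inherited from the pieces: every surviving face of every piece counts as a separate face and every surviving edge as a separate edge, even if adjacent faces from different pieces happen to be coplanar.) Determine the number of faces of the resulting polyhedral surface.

36

A hexagonal antiprism: V=12, E=24, F=14.
Attach a dodecagonal bipyramid (V=14, E=36, F=24) along a 3-gon: merge 3 vertices and 3 edges, delete both glued faces → V=23, E=57, F=36.
Check: V − E + F = 23 − 57 + 36 = 2.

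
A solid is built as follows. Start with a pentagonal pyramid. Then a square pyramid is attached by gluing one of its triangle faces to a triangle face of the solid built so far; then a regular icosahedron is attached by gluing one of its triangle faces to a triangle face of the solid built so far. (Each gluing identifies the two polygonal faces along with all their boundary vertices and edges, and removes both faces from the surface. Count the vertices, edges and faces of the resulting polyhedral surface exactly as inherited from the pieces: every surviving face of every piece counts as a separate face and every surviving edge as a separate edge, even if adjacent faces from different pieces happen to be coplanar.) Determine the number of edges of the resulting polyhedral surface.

42

A pentagonal pyramid: V=6, E=10, F=6.
Attach a square pyramid (V=5, E=8, F=5) along a 3-gon: merge 3 vertices and 3 edges, delete both glued faces → V=8, E=15, F=9.
Attach a regular icosahedron (V=12, E=30, F=20) along a 3-gon: merge 3 vertices and 3 edges, delete both glued faces → V=17, E=42, F=27.
Check: V − E + F = 17 − 42 + 27 = 2.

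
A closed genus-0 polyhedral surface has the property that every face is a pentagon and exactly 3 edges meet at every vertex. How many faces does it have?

Each face has 5 edges and each edge borders two faces, so 2E = 5F.
Each vertex has degree 3, so 3V = 2E and hence V = 5F/3.
Euler: V − E + F = 2 ⇒ (5F/3) − (5F/2) + F = 2.
Multiply by 6: (10 − 15 + 6)F = 12, i.e. 1F = 12.
So F = 12, E = 5·12/2 = 30, V = 5·12/3 = 20.

12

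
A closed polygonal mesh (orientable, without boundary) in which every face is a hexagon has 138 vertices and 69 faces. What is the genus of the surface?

Every face is a hexagon, so 2E = 6·69 = 414, giving E = 207.
χ = V − E + F = 138 − 207 + 69 = 0.
For a closed orientable surface χ = 2 − 2g, so g = (2 − (0))/2 = 1.

1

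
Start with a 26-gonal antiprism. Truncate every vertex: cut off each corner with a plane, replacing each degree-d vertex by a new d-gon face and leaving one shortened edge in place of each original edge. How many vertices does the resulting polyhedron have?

208

The base solid has V = 52, E = 104, F = 54.
Truncation replaces each original edge-end by a new vertex, so V′ = 2E = 208.
Each original edge survives, and each old vertex of degree d contributes d new edges; summing degrees gives Σd = 2E, so E′ = E + 2E = 3E = 312.
Each original face survives and each original vertex becomes one new face: F′ = F + V = 106.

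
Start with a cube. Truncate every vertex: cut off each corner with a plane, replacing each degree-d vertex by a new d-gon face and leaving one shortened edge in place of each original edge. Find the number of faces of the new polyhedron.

14

The base solid has V = 8, E = 12, F = 6.
Truncation replaces each original edge-end by a new vertex, so V′ = 2E = 24.
Each original edge survives, and each old vertex of degree d contributes d new edges; summing degrees gives Σd = 2E, so E′ = E + 2E = 3E = 36.
Each original face survives and each original vertex becomes one new face: F′ = F + V = 14.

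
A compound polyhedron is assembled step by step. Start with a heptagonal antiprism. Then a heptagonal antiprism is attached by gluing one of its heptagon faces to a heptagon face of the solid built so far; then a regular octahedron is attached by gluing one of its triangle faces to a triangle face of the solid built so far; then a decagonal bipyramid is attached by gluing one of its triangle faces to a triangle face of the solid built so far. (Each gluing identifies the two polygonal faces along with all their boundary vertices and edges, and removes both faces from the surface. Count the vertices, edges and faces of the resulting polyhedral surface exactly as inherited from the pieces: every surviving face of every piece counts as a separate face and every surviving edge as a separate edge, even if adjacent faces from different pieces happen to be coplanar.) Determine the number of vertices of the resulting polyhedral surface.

A heptagonal antiprism: V=14, E=28, F=16.
Attach a heptagonal antiprism (V=14, E=28, F=16) along a 7-gon: merge 7 vertices and 7 edges, delete both glued faces → V=21, E=49, F=30.
Attach a regular octahedron (V=6, E=12, F=8) along a 3-gon: merge 3 vertices and 3 edges, delete both glued faces → V=24, E=58, F=36.
Attach a decagonal bipyramid (V=12, E=30, F=20) along a 3-gon: merge 3 vertices and 3 edges, delete both glued faces → V=33, E=85, F=54.
Check: V − E + F = 33 − 85 + 54 = 2.

33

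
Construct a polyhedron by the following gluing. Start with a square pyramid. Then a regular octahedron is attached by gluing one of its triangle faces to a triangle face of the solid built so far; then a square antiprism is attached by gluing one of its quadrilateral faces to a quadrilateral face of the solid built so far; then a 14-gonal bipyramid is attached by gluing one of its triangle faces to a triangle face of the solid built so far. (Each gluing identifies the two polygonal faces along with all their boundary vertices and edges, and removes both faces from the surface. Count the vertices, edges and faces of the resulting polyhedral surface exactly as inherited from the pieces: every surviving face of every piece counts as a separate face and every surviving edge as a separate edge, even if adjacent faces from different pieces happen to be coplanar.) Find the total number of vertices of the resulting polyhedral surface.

25

A square pyramid: V=5, E=8, F=5.
Attach a regular octahedron (V=6, E=12, F=8) along a 3-gon: merge 3 vertices and 3 edges, delete both glued faces → V=8, E=17, F=11.
Attach a square antiprism (V=8, E=16, F=10) along a 4-gon: merge 4 vertices and 4 edges, delete both glued faces → V=12, E=29, F=19.
Attach a 14-gonal bipyramid (V=16, E=42, F=28) along a 3-gon: merge 3 vertices and 3 edges, delete both glued faces → V=25, E=68, F=45.
Check: V − E + F = 25 − 68 + 45 = 2.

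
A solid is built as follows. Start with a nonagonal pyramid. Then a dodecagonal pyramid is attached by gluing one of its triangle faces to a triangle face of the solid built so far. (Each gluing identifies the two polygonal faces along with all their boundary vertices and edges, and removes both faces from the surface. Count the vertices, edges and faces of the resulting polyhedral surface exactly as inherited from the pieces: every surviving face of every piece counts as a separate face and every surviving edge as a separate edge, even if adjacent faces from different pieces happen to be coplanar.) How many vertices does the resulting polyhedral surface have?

20

A nonagonal pyramid: V=10, E=18, F=10.
Attach a dodecagonal pyramid (V=13, E=24, F=13) along a 3-gon: merge 3 vertices and 3 edges, delete both glued faces → V=20, E=39, F=21.
Check: V − E + F = 20 − 39 + 21 = 2.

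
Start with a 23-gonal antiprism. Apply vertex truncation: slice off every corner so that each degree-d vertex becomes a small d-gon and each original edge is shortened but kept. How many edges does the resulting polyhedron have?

276

The base solid has V = 46, E = 92, F = 48.
Truncation replaces each original edge-end by a new vertex, so V′ = 2E = 184.
Each original edge survives, and each old vertex of degree d contributes d new edges; summing degrees gives Σd = 2E, so E′ = E + 2E = 3E = 276.
Each original face survives and each original vertex becomes one new face: F′ = F + V = 94.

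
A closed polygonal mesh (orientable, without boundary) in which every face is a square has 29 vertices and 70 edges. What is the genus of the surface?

4

Every face is a square and each edge borders two faces, so 4F = 2·70, giving F = 35.
χ = V − E + F = 29 − 70 + 35 = -6.
For a closed orientable surface χ = 2 − 2g, so g = (2 − (-6))/2 = 4.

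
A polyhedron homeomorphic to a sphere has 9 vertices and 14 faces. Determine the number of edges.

21

Here V − E + F = 2.
E = V + F − (2) = 9 + 14 − (2) = 21.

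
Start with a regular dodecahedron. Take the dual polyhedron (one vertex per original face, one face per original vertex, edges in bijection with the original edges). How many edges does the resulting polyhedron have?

The base solid has V = 20, E = 30, F = 12.
The dual swaps V and F and preserves E: V′ = F = 12, E′ = E = 30, F′ = V = 20.

30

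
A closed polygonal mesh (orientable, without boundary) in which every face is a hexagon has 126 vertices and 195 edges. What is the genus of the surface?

3

Every face is a hexagon and each edge borders two faces, so 6F = 2·195, giving F = 65.
χ = V − E + F = 126 − 195 + 65 = -4.
For a closed orientable surface χ = 2 − 2g, so g = (2 − (-4))/2 = 3.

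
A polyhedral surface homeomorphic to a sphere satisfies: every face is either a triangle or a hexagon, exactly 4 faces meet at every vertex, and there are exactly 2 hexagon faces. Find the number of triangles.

Let x be the number of triangles; then F = 2 + x.
Edge–face incidences: 2E = 6·2 + 3·x = 12 + 3x.
Every vertex has degree 4, so 4V = 2E.
Euler: V − E + F = 2 ⇒ (2E)/4 − E + (2 + x) = 2.
Multiply by 8: 2·(2E) − 4·(2E) + 8·(2 + x) = 16, i.e. 16 + 8x − 2·(12 + 3x) = 16.
Collecting terms: 2x − 8 = 16, so 2x = 24, so x = 12.
Then 2E = 12 + 3·12 = 48, so E = 24, V = 2E/4 = 12, F = 2 + 12 = 14.

12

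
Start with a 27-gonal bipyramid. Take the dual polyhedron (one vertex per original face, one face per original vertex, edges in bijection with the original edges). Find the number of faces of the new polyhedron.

29

The base solid has V = 29, E = 81, F = 54.
The dual swaps V and F and preserves E: V′ = F = 54, E′ = E = 81, F′ = V = 29.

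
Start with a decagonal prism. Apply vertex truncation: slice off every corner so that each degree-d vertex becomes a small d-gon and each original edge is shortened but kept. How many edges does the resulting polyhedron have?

90

The base solid has V = 20, E = 30, F = 12.
Truncation replaces each original edge-end by a new vertex, so V′ = 2E = 60.
Each original edge survives, and each old vertex of degree d contributes d new edges; summing degrees gives Σd = 2E, so E′ = E + 2E = 3E = 90.
Each original face survives and each original vertex becomes one new face: F′ = F + V = 32.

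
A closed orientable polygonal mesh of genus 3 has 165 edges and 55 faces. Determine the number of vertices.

106

For a closed orientable surface of genus 3, χ = 2 − 2·3 = -4.
V = -4 + E − F = -4 + 165 − 55 = 106.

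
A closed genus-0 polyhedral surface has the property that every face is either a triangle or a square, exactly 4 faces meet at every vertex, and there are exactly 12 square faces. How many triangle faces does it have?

8

Let x be the number of triangles; then F = 12 + x.
Edge–face incidences: 2E = 4·12 + 3·x = 48 + 3x.
Every vertex has degree 4, so 4V = 2E.
Euler: V − E + F = 2 ⇒ (2E)/4 − E + (12 + x) = 2.
Multiply by 8: 2·(2E) − 4·(2E) + 8·(12 + x) = 16, i.e. 96 + 8x − 2·(48 + 3x) = 16.
Collecting terms: 2x = 16, so x = 8.
Then 2E = 48 + 3·8 = 72, so E = 36, V = 2E/4 = 18, F = 12 + 8 = 20.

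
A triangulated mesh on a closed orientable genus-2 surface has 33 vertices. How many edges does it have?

χ = 2 − 2·2 = -2, and every face is a triangle so 3F = 2E.
V − E + F = -2 with E = 3F/2 gives 33 − (3/2 − 1)·F = -2, so F = 70 and E = 105.

105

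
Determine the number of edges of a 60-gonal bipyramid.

A bipyramid over an n-gon has 2n triangular faces and n + 2 vertices: V = 60 + 2 = 62, E = 3·60 = 180, F = 2·60 = 120.
Check: V − E + F = 62 − 180 + 120 = 2.

180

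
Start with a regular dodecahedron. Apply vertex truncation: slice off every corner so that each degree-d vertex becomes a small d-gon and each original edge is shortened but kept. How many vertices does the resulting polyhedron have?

The base solid has V = 20, E = 30, F = 12.
Truncation replaces each original edge-end by a new vertex, so V′ = 2E = 60.
Each original edge survives, and each old vertex of degree d contributes d new edges; summing degrees gives Σd = 2E, so E′ = E + 2E = 3E = 90.
Each original face survives and each original vertex becomes one new face: F′ = F + V = 32.

60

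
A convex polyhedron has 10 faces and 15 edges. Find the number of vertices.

Here V − E + F = 2.
V = 2 + E − F = 2 + 15 − 10 = 7.

7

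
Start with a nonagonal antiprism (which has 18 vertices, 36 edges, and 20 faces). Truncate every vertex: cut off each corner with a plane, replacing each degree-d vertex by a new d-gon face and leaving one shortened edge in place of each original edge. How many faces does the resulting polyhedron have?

38

Truncation replaces each original edge-end by a new vertex, so V′ = 2E = 72.
Each original edge survives, and each old vertex of degree d contributes d new edges; summing degrees gives Σd = 2E, so E′ = E + 2E = 3E = 108.
Each original face survives and each original vertex becomes one new face: F′ = F + V = 38.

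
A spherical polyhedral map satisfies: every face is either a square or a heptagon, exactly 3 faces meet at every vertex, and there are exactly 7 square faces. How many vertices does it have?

Let x be the number of heptagons; then F = 7 + x.
Edge–face incidences: 2E = 4·7 + 7·x = 28 + 7x.
Every vertex has degree 3, so 3V = 2E.
Euler: V − E + F = 2 ⇒ (2E)/3 − E + (7 + x) = 2.
Multiply by 6: 2·(2E) − 3·(2E) + 6·(7 + x) = 12, i.e. 42 + 6x − (28 + 7x) = 12.
Collecting terms: −x + 14 = 12, so −x = −2, so x = 2.
Then 2E = 28 + 7·2 = 42, so E = 21, V = 2E/3 = 14, F = 7 + 2 = 9.

14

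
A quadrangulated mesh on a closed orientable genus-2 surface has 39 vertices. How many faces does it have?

χ = 2 − 2·2 = -2, and every face is a square so 4F = 2E.
V − E + F = -2 with E = 4F/2 gives 39 − (4/2 − 1)·F = -2, so F = 41 and E = 82.

41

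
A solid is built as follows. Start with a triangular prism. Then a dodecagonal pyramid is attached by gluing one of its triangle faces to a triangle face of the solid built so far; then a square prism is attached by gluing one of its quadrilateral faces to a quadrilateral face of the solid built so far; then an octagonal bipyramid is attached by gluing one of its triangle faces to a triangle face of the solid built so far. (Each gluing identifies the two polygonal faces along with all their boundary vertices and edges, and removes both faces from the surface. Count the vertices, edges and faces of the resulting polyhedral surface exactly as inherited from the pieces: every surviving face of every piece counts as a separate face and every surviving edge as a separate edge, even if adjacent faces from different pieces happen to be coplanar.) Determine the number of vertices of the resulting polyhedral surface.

27

A triangular prism: V=6, E=9, F=5.
Attach a dodecagonal pyramid (V=13, E=24, F=13) along a 3-gon: merge 3 vertices and 3 edges, delete both glued faces → V=16, E=30, F=16.
Attach a square prism (V=8, E=12, F=6) along a 4-gon: merge 4 vertices and 4 edges, delete both glued faces → V=20, E=38, F=20.
Attach an octagonal bipyramid (V=10, E=24, F=16) along a 3-gon: merge 3 vertices and 3 edges, delete both glued faces → V=27, E=59, F=34.
Check: V − E + F = 27 − 59 + 34 = 2.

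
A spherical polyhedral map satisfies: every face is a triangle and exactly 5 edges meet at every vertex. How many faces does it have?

Each face has 3 edges and each edge borders two faces, so 2E = 3F.
Each vertex has degree 5, so 5V = 2E and hence V = 3F/5.
Euler: V − E + F = 2 ⇒ (3F/5) − (3F/2) + F = 2.
Multiply by 10: (6 − 15 + 10)F = 20, i.e. 1F = 20.
So F = 20, E = 3·20/2 = 30, V = 3·20/5 = 12.

20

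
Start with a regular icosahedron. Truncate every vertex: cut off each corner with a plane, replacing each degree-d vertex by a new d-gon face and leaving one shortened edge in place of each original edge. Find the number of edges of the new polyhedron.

90

The base solid has V = 12, E = 30, F = 20.
Truncation replaces each original edge-end by a new vertex, so V′ = 2E = 60.
Each original edge survives, and each old vertex of degree d contributes d new edges; summing degrees gives Σd = 2E, so E′ = E + 2E = 3E = 90.
Each original face survives and each original vertex becomes one new face: F′ = F + V = 32.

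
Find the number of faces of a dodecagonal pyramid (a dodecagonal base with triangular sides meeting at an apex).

13

A pyramid on an n-gon base has one n-gon and n triangles: V = 12 + 1 = 13, E = 2·12 = 24, F = 12 + 1 = 13.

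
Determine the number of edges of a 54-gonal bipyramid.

162

A bipyramid over an n-gon has 2n triangular faces and n + 2 vertices: V = 54 + 2 = 56, E = 3·54 = 162, F = 2·54 = 108.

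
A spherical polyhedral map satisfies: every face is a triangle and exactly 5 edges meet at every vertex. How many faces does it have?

20

Each face has 3 edges and each edge borders two faces, so 2E = 3F.
Each vertex has degree 5, so 5V = 2E and hence V = 3F/5.
Euler: V − E + F = 2 ⇒ (3F/5) − (3F/2) + F = 2.
Multiply by 10: (6 − 15 + 10)F = 20, i.e. 1F = 20.
So F = 20, E = 3·20/2 = 30, V = 3·20/5 = 12.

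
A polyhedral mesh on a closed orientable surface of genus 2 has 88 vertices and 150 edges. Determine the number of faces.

60

For a closed orientable surface of genus 2, χ = 2 − 2·2 = -2.
F = -2 − V + E = -2 − 88 + 150 = 60.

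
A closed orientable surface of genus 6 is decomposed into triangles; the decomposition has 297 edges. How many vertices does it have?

χ = 2 − 2·6 = -10, and every face is a triangle so 3F = 2E.
F = 2E/3 = 198. Then V = -10 + E − F = -10 + 297 − 198 = 89.

89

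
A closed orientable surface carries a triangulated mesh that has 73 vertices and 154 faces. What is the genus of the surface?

3

Every face is a triangle, so 2E = 3·154 = 462, giving E = 231.
χ = V − E + F = 73 − 231 + 154 = -4.
For a closed orientable surface χ = 2 − 2g, so g = (2 − (-4))/2 = 3.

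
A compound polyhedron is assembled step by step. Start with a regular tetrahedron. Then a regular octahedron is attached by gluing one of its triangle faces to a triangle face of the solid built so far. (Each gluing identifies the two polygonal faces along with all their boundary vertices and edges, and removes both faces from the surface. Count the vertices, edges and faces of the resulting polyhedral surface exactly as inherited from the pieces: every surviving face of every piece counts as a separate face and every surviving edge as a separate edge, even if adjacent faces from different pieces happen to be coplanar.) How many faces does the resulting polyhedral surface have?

10

A regular tetrahedron: V=4, E=6, F=4.
Attach a regular octahedron (V=6, E=12, F=8) along a 3-gon: merge 3 vertices and 3 edges, delete both glued faces → V=7, E=15, F=10.
Check: V − E + F = 7 − 15 + 10 = 2.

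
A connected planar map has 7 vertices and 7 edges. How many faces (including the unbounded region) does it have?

Euler's formula for a connected plane graph: V − E + F = 2, so F = 2 − 7 + 7 = 2.

2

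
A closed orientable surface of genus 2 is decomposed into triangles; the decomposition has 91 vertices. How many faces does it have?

186

χ = 2 − 2·2 = -2, and every face is a triangle so 3F = 2E.
V − E + F = -2 with E = 3F/2 gives 91 − (3/2 − 1)·F = -2, so F = 186 and E = 279.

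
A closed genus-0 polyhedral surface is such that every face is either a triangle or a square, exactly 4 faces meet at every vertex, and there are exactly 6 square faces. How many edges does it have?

Let x be the number of triangles; then F = 6 + x.
Edge–face incidences: 2E = 4·6 + 3·x = 24 + 3x.
Every vertex has degree 4, so 4V = 2E.
Euler: V − E + F = 2 ⇒ (2E)/4 − E + (6 + x) = 2.
Multiply by 8: 2·(2E) − 4·(2E) + 8·(6 + x) = 16, i.e. 48 + 8x − 2·(24 + 3x) = 16.
Collecting terms: 2x = 16, so x = 8.
Then 2E = 24 + 3·8 = 48, so E = 24, V = 2E/4 = 12, F = 6 + 8 = 14.

24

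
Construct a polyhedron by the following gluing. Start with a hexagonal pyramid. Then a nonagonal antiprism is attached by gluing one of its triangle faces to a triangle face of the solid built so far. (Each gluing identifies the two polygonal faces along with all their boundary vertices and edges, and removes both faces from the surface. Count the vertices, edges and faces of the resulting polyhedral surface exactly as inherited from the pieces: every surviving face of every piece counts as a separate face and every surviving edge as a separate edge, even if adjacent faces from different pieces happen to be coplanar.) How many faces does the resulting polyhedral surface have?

A hexagonal pyramid: V=7, E=12, F=7.
Attach a nonagonal antiprism (V=18, E=36, F=20) along a 3-gon: merge 3 vertices and 3 edges, delete both glued faces → V=22, E=45, F=25.
Check: V − E + F = 22 − 45 + 25 = 2.

25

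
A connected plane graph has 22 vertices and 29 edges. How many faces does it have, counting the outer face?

Euler's formula for a connected plane graph: V − E + F = 2, so F = 2 − 22 + 29 = 9.

9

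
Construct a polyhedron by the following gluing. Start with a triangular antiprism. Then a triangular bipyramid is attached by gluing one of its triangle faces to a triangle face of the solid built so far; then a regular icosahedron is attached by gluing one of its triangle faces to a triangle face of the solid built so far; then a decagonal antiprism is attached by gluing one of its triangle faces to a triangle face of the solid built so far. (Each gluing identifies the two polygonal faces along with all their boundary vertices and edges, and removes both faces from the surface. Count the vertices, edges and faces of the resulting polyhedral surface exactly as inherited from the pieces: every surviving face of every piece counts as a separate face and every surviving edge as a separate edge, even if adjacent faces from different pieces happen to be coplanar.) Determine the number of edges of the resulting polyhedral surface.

82

A triangular antiprism: V=6, E=12, F=8.
Attach a triangular bipyramid (V=5, E=9, F=6) along a 3-gon: merge 3 vertices and 3 edges, delete both glued faces → V=8, E=18, F=12.
Attach a regular icosahedron (V=12, E=30, F=20) along a 3-gon: merge 3 vertices and 3 edges, delete both glued faces → V=17, E=45, F=30.
Attach a decagonal antiprism (V=20, E=40, F=22) along a 3-gon: merge 3 vertices and 3 edges, delete both glued faces → V=34, E=82, F=50.
Check: V − E + F = 34 − 82 + 50 = 2.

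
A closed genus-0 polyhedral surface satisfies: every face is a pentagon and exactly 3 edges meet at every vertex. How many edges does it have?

Each face has 5 edges and each edge borders two faces, so 2E = 5F.
Each vertex has degree 3, so 3V = 2E and hence V = 5F/3.
Euler: V − E + F = 2 ⇒ (5F/3) − (5F/2) + F = 2.
Multiply by 6: (10 − 15 + 6)F = 12, i.e. 1F = 12.
So F = 12, E = 5·12/2 = 30, V = 5·12/3 = 20.

30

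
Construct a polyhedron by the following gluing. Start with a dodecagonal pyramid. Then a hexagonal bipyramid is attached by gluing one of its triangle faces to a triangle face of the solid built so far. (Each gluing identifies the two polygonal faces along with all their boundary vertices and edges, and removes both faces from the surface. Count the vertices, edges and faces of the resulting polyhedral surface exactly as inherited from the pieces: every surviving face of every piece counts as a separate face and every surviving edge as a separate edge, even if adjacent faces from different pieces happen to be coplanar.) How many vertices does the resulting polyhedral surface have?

A dodecagonal pyramid: V=13, E=24, F=13.
Attach a hexagonal bipyramid (V=8, E=18, F=12) along a 3-gon: merge 3 vertices and 3 edges, delete both glued faces → V=18, E=39, F=23.
Check: V − E + F = 18 − 39 + 23 = 2.

18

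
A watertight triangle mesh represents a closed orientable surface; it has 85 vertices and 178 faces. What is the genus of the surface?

3

Every face is a triangle, so 2E = 3·178 = 534, giving E = 267.
χ = V − E + F = 85 − 267 + 178 = -4.
For a closed orientable surface χ = 2 − 2g, so g = (2 − (-4))/2 = 3.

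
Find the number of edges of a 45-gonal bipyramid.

A bipyramid over an n-gon has 2n triangular faces and n + 2 vertices: V = 45 + 2 = 47, E = 3·45 = 135, F = 2·45 = 90.

135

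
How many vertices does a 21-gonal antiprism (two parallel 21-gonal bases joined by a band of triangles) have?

An antiprism on an n-gon has two n-gon caps and 2n triangles: V = 2·21 = 42, E = 4·21 = 84, F = 2·21 + 2 = 44.

42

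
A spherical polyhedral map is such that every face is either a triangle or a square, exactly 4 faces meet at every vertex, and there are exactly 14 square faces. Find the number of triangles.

8

Let x be the number of triangles; then F = 14 + x.
Edge–face incidences: 2E = 4·14 + 3·x = 56 + 3x.
Every vertex has degree 4, so 4V = 2E.
Euler: V − E + F = 2 ⇒ (2E)/4 − E + (14 + x) = 2.
Multiply by 8: 2·(2E) − 4·(2E) + 8·(14 + x) = 16, i.e. 112 + 8x − 2·(56 + 3x) = 16.
Collecting terms: 2x = 16, so x = 8.
Then 2E = 56 + 3·8 = 80, so E = 40, V = 2E/4 = 20, F = 14 + 8 = 22.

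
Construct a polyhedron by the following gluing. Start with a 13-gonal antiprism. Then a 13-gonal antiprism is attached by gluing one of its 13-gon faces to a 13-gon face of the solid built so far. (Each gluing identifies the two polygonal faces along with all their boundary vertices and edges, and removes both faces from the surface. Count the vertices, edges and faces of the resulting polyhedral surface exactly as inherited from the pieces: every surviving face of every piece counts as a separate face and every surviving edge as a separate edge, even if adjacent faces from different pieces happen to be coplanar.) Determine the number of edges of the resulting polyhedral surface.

91

A 13-gonal antiprism: V=26, E=52, F=28.
Attach a 13-gonal antiprism (V=26, E=52, F=28) along a 13-gon: merge 13 vertices and 13 edges, delete both glued faces → V=39, E=91, F=54.
Check: V − E + F = 39 − 91 + 54 = 2.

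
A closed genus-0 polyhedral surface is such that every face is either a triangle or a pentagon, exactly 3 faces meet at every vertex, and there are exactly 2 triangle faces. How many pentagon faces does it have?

6

Let x be the number of pentagons; then F = 2 + x.
Edge–face incidences: 2E = 3·2 + 5·x = 6 + 5x.
Every vertex has degree 3, so 3V = 2E.
Euler: V − E + F = 2 ⇒ (2E)/3 − E + (2 + x) = 2.
Multiply by 6: 2·(2E) − 3·(2E) + 6·(2 + x) = 12, i.e. 12 + 6x − (6 + 5x) = 12.
Collecting terms: x + 6 = 12, so x = 6.
Then 2E = 6 + 5·6 = 36, so E = 18, V = 2E/3 = 12, F = 2 + 6 = 8.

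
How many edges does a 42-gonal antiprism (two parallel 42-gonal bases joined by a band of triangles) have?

168

An antiprism on an n-gon has two n-gon caps and 2n triangles: V = 2·42 = 84, E = 4·42 = 168, F = 2·42 + 2 = 86.
Check: V − E + F = 84 − 168 + 86 = 2.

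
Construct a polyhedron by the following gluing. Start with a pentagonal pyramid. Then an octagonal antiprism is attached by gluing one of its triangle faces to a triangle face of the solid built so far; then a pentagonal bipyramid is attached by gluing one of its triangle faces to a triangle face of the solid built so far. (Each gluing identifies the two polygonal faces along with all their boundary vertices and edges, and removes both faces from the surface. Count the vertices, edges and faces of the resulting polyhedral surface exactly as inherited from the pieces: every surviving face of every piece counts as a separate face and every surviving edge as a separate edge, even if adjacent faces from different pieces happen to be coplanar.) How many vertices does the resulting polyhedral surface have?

A pentagonal pyramid: V=6, E=10, F=6.
Attach an octagonal antiprism (V=16, E=32, F=18) along a 3-gon: merge 3 vertices and 3 edges, delete both glued faces → V=19, E=39, F=22.
Attach a pentagonal bipyramid (V=7, E=15, F=10) along a 3-gon: merge 3 vertices and 3 edges, delete both glued faces → V=23, E=51, F=30.
Check: V − E + F = 23 − 51 + 30 = 2.

23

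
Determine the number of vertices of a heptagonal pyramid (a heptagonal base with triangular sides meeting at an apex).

A pyramid on an n-gon base has one n-gon and n triangles: V = 7 + 1 = 8, E = 2·7 = 14, F = 7 + 1 = 8.

8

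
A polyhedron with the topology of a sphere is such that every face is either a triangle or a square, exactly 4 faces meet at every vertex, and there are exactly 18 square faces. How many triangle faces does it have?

8

Let x be the number of triangles; then F = 18 + x.
Edge–face incidences: 2E = 4·18 + 3·x = 72 + 3x.
Every vertex has degree 4, so 4V = 2E.
Euler: V − E + F = 2 ⇒ (2E)/4 − E + (18 + x) = 2.
Multiply by 8: 2·(2E) − 4·(2E) + 8·(18 + x) = 16, i.e. 144 + 8x − 2·(72 + 3x) = 16.
Collecting terms: 2x = 16, so x = 8.
Then 2E = 72 + 3·8 = 96, so E = 48, V = 2E/4 = 24, F = 18 + 8 = 26.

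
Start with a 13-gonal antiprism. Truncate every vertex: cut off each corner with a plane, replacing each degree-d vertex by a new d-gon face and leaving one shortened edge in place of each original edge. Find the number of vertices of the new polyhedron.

The base solid has V = 26, E = 52, F = 28.
Truncation replaces each original edge-end by a new vertex, so V′ = 2E = 104.
Each original edge survives, and each old vertex of degree d contributes d new edges; summing degrees gives Σd = 2E, so E′ = E + 2E = 3E = 156.
Each original face survives and each original vertex becomes one new face: F′ = F + V = 54.

104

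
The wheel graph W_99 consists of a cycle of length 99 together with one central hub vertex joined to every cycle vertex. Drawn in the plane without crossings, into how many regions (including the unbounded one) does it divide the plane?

100

W_99 has V = 99 + 1 = 100 vertices and E = 2·99 = 198 edges.
By Euler's formula F = 2 − V + E = 2 − 100 + 198 = 100.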